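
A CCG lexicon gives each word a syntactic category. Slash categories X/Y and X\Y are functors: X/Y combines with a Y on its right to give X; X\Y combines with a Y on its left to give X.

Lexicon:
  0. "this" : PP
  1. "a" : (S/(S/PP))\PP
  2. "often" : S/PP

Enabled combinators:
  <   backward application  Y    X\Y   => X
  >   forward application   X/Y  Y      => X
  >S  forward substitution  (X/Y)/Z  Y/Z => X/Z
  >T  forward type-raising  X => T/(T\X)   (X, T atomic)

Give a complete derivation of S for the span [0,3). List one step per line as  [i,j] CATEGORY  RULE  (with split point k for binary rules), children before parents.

[0,1] PP  lex  "this"
[1,2] (S/(S/PP))\PP  lex  "a"
[0,2] S/(S/PP)  <  k=1
[2,3] S/PP  lex  "often"
[0,3] S  >  k=2

[0,3] S   >
  [0,2] S/(S/PP)   <
    [0,1] "this" : PP
    [1,2] "a" : (S/(S/PP))\PP
  [2,3] "often" : S/PP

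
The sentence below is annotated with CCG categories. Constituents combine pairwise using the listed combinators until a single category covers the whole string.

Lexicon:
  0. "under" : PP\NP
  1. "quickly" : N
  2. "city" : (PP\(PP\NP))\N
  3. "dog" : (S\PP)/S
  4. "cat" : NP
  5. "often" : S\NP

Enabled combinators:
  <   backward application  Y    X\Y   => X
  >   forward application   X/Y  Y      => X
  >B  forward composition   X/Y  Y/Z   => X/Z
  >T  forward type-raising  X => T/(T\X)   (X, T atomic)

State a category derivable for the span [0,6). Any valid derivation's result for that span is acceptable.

[0,6] S   <
  [0,3] PP   <
    [0,1] "under" : PP\NP
    [1,3] PP\(PP\NP)   <
      [1,2] "quickly" : N
      [2,3] "city" : (PP\(PP\NP))\N
  [3,6] S\PP   >
    [3,4] "dog" : (S\PP)/S
    [4,6] S   <
      [4,5] "cat" : NP
      [5,6] "often" : S\NP

S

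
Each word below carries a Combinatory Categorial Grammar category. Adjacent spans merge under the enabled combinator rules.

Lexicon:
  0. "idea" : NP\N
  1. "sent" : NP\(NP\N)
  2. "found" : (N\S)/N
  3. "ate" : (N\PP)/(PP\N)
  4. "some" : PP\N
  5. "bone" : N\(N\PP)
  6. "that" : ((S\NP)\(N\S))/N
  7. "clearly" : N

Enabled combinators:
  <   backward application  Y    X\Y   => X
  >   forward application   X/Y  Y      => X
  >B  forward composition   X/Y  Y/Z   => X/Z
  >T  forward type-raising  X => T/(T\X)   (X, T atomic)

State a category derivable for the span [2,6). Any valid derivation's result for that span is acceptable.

[0,8] S   <
  [0,2] NP   <
    [0,1] "idea" : NP\N
    [1,2] "sent" : NP\(NP\N)
  [2,8] S\NP   <
    [2,6] N\S   >
      [2,3] "found" : (N\S)/N
      [3,6] N   <
        [3,5] N\PP   >
          [3,4] "ate" : (N\PP)/(PP\N)
          [4,5] "some" : PP\N
        [5,6] "bone" : N\(N\PP)
    [6,8] (S\NP)\(N\S)   >
      [6,7] "that" : ((S\NP)\(N\S))/N
      [7,8] "clearly" : N

N\S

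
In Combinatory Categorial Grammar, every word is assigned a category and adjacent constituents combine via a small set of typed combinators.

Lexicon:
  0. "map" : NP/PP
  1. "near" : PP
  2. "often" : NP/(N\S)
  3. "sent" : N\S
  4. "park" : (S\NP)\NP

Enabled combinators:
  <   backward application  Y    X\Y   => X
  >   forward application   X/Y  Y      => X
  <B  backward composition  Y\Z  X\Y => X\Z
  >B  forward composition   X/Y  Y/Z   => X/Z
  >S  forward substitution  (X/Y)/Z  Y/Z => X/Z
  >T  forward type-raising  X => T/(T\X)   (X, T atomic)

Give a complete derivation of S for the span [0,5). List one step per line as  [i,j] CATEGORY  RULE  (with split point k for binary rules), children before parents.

[0,1] NP/PP  lex  "map"
[1,2] PP  lex  "near"
[0,2] NP  >  k=1
[2,3] NP/(N\S)  lex  "often"
[3,4] N\S  lex  "sent"
[2,4] NP  >  k=3
[4,5] (S\NP)\NP  lex  "park"
[2,5] S\NP  <  k=4
[0,5] S  <  k=2

[0,5] S   <
  [0,2] NP   >
    [0,1] "map" : NP/PP
    [1,2] "near" : PP
  [2,5] S\NP   <
    [2,4] NP   >
      [2,3] "often" : NP/(N\S)
      [3,4] "sent" : N\S
    [4,5] "park" : (S\NP)\NP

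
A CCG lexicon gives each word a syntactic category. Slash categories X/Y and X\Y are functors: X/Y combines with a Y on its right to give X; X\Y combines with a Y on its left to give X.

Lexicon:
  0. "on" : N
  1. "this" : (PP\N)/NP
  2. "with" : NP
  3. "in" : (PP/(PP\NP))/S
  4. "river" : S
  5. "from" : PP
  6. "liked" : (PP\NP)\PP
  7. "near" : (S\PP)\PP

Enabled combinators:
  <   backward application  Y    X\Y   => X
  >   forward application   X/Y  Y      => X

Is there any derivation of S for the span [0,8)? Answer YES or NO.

[0,8] S   <
  [0,3] PP   <
    [0,1] "on" : N
    [1,3] PP\N   >
      [1,2] "this" : (PP\N)/NP
      [2,3] "with" : NP
  [3,8] S\PP   <
    [3,7] PP   >
      [3,5] PP/(PP\NP)   >
        [3,4] "in" : (PP/(PP\NP))/S
        [4,5] "river" : S
      [5,7] PP\NP   <
        [5,6] "from" : PP
        [6,7] "liked" : (PP\NP)\PP
    [7,8] "near" : (S\PP)\PP

YES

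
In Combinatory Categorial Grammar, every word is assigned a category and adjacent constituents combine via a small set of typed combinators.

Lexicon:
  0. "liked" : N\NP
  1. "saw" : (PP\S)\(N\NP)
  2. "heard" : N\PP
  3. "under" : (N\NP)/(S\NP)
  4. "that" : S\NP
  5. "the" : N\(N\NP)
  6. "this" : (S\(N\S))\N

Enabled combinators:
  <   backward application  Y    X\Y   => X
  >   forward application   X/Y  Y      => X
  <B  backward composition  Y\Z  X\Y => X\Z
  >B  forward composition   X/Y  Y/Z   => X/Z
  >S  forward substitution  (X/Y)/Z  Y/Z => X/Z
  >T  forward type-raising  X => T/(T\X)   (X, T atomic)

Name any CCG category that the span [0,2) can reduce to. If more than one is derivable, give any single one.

[0,7] S   <
  [0,3] N\S   <B
    [0,2] PP\S   <
      [0,1] "liked" : N\NP
      [1,2] "saw" : (PP\S)\(N\NP)
    [2,3] "heard" : N\PP
  [3,7] S\(N\S)   <
    [3,6] N   <
      [3,5] N\NP   >
        [3,4] "under" : (N\NP)/(S\NP)
        [4,5] "that" : S\NP
      [5,6] "the" : N\(N\NP)
    [6,7] "this" : (S\(N\S))\N

PP\S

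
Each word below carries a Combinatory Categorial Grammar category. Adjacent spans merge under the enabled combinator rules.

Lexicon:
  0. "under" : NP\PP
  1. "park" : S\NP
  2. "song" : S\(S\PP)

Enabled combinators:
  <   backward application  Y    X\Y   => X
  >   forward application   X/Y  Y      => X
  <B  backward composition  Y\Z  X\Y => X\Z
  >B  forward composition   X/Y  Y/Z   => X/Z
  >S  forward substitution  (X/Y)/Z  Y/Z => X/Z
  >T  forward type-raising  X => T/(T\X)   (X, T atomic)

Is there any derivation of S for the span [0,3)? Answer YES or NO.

[0,3] S   <
  [0,2] S\PP   <B
    [0,1] "under" : NP\PP
    [1,2] "park" : S\NP
  [2,3] "song" : S\(S\PP)

YES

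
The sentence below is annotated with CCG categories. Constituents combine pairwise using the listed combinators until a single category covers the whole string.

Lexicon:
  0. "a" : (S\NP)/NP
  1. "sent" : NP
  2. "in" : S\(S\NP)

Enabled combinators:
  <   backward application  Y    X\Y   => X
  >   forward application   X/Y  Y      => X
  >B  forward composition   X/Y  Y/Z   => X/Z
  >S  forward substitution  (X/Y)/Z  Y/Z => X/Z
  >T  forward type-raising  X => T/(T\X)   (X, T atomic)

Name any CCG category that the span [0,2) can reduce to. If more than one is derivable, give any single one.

[0,3] S   <
  [0,2] S\NP   >
    [0,1] "a" : (S\NP)/NP
    [1,2] "sent" : NP
  [2,3] "in" : S\(S\NP)

S\NP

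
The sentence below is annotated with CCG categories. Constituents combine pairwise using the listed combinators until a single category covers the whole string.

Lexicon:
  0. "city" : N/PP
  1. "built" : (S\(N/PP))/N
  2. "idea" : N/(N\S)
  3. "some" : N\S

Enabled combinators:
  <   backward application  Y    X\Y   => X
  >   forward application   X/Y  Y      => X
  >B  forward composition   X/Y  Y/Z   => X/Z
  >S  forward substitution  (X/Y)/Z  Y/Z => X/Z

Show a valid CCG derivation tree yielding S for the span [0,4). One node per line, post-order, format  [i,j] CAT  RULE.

[0,4] S   <
  [0,1] "city" : N/PP
  [1,4] S\(N/PP)   >
    [1,2] "built" : (S\(N/PP))/N
    [2,4] N   >
      [2,3] "idea" : N/(N\S)
      [3,4] "some" : N\S

[0,1] N/PP  lex  "city"
[1,2] (S\(N/PP))/N  lex  "built"
[2,3] N/(N\S)  lex  "idea"
[3,4] N\S  lex  "some"
[2,4] N  >  k=3
[1,4] S\(N/PP)  >  k=2
[0,4] S  <  k=1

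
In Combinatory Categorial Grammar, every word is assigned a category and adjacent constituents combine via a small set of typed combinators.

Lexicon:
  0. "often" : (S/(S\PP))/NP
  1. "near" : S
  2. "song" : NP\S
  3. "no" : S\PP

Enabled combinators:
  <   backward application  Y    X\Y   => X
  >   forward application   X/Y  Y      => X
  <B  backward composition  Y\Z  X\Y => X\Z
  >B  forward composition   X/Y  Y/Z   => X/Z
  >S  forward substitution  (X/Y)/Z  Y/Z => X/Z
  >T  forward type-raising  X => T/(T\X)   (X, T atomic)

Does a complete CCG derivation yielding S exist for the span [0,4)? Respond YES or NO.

YES

[0,4] S   >
  [0,3] S/(S\PP)   >
    [0,1] "often" : (S/(S\PP))/NP
    [1,3] NP   <
      [1,2] "near" : S
      [2,3] "song" : NP\S
  [3,4] "no" : S\PP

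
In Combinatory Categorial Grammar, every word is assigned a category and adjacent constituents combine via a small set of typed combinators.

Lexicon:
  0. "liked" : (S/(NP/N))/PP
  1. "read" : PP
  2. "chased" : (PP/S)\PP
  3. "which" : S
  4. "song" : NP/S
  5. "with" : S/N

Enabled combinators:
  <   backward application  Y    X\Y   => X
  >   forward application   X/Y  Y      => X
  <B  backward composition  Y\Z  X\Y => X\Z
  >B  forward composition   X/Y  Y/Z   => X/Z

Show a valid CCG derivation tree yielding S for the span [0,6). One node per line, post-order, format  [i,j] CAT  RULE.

[0,6] S   >
  [0,4] S/(NP/N)   >
    [0,1] "liked" : (S/(NP/N))/PP
    [1,4] PP   >
      [1,3] PP/S   <
        [1,2] "read" : PP
        [2,3] "chased" : (PP/S)\PP
      [3,4] "which" : S
  [4,6] NP/N   >B
    [4,5] "song" : NP/S
    [5,6] "with" : S/N

[0,1] (S/(NP/N))/PP  lex  "liked"
[1,2] PP  lex  "read"
[2,3] (PP/S)\PP  lex  "chased"
[1,3] PP/S  <  k=2
[3,4] S  lex  "which"
[1,4] PP  >  k=3
[0,4] S/(NP/N)  >  k=1
[4,5] NP/S  lex  "song"
[5,6] S/N  lex  "with"
[4,6] NP/N  >B  k=5
[0,6] S  >  k=4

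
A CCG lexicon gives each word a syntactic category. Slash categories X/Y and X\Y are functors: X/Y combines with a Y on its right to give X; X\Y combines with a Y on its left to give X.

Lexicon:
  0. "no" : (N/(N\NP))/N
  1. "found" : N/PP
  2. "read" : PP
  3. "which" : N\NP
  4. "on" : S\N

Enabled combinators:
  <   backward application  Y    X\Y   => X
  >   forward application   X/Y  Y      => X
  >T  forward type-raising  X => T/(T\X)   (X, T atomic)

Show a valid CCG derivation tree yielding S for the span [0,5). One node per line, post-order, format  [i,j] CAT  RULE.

[0,5] S   <
  [0,4] N   >
    [0,3] N/(N\NP)   >
      [0,1] "no" : (N/(N\NP))/N
      [1,3] N   >
        [1,2] "found" : N/PP
        [2,3] "read" : PP
    [3,4] "which" : N\NP
  [4,5] "on" : S\N

[0,1] (N/(N\NP))/N  lex  "no"
[1,2] N/PP  lex  "found"
[2,3] PP  lex  "read"
[1,3] N  >  k=2
[0,3] N/(N\NP)  >  k=1
[3,4] N\NP  lex  "which"
[0,4] N  >  k=3
[4,5] S\N  lex  "on"
[0,5] S  <  k=4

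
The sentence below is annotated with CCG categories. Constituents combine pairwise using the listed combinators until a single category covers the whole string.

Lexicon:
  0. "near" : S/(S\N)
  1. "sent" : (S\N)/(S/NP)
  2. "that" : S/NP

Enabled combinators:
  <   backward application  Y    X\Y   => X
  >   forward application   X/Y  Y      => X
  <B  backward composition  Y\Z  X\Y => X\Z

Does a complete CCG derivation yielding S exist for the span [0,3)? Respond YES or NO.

[0,3] S   >
  [0,1] "near" : S/(S\N)
  [1,3] S\N   >
    [1,2] "sent" : (S\N)/(S/NP)
    [2,3] "that" : S/NP

YES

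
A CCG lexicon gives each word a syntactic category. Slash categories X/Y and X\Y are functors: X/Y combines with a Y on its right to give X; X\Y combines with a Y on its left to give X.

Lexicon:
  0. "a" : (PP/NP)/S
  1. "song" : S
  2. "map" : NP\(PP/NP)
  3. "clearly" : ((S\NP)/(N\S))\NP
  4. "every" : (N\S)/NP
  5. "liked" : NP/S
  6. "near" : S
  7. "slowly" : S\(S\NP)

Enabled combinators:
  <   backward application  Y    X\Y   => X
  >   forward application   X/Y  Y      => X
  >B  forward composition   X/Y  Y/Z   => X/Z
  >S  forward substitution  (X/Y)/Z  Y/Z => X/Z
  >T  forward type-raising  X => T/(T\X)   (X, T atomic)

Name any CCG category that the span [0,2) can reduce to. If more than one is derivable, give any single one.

[0,8] S   <
  [0,7] S\NP   >
    [0,4] (S\NP)/(N\S)   <
      [0,3] NP   <
        [0,2] PP/NP   >
          [0,1] "a" : (PP/NP)/S
          [1,2] "song" : S
        [2,3] "map" : NP\(PP/NP)
      [3,4] "clearly" : ((S\NP)/(N\S))\NP
    [4,7] N\S   >
      [4,5] "every" : (N\S)/NP
      [5,7] NP   >
        [5,6] "liked" : NP/S
        [6,7] "near" : S
  [7,8] "slowly" : S\(S\NP)

PP/NP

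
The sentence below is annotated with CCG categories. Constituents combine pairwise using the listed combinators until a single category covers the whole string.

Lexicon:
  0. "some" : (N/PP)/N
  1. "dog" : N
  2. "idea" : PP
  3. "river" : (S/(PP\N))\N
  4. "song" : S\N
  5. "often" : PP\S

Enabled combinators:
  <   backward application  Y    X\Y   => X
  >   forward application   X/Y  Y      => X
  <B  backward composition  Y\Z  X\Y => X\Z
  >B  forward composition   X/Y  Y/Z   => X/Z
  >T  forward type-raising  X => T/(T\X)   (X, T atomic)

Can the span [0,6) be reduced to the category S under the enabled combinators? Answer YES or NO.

[0,6] S   >
  [0,4] S/(PP\N)   <
    [0,3] N   >
      [0,2] N/PP   >
        [0,1] "some" : (N/PP)/N
        [1,2] "dog" : N
      [2,3] "idea" : PP
    [3,4] "river" : (S/(PP\N))\N
  [4,6] PP\N   <B
    [4,5] "song" : S\N
    [5,6] "often" : PP\S

YES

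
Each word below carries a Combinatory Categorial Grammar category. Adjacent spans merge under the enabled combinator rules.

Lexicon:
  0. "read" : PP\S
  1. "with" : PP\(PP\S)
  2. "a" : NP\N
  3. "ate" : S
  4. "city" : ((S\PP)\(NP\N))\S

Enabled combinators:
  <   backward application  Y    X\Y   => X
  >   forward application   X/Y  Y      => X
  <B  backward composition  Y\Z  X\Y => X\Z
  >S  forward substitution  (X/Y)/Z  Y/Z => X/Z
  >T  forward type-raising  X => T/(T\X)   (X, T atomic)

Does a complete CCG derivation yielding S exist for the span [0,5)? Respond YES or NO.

[0,5] S   <
  [0,2] PP   <
    [0,1] "read" : PP\S
    [1,2] "with" : PP\(PP\S)
  [2,5] S\PP   <
    [2,3] "a" : NP\N
    [3,5] (S\PP)\(NP\N)   <
      [3,4] "ate" : S
      [4,5] "city" : ((S\PP)\(NP\N))\S

YES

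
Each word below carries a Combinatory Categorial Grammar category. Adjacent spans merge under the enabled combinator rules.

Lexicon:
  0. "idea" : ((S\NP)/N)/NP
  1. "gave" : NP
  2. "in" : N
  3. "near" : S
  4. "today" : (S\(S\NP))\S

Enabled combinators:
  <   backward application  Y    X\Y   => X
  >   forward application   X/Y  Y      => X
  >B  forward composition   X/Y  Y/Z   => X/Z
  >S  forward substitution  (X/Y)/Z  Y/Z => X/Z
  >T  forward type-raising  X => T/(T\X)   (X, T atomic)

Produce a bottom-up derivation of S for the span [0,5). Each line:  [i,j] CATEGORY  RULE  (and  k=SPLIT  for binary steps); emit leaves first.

[0,5] S   <
  [0,3] S\NP   >
    [0,2] (S\NP)/N   >
      [0,1] "idea" : ((S\NP)/N)/NP
      [1,2] "gave" : NP
    [2,3] "in" : N
  [3,5] S\(S\NP)   <
    [3,4] "near" : S
    [4,5] "today" : (S\(S\NP))\S

[0,1] ((S\NP)/N)/NP  lex  "idea"
[1,2] NP  lex  "gave"
[0,2] (S\NP)/N  >  k=1
[2,3] N  lex  "in"
[0,3] S\NP  >  k=2
[3,4] S  lex  "near"
[4,5] (S\(S\NP))\S  lex  "today"
[3,5] S\(S\NP)  <  k=4
[0,5] S  <  k=3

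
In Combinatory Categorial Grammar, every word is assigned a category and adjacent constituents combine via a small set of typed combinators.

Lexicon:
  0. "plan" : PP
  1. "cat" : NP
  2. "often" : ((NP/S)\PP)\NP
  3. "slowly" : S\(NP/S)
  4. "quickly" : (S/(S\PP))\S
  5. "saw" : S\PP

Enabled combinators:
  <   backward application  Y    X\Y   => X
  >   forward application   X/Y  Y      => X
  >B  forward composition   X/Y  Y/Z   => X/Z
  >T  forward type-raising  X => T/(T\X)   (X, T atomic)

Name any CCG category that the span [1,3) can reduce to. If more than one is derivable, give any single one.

(NP/S)\PP

[0,6] S   >
  [0,5] S/(S\PP)   <
    [0,4] S   <
      [0,3] NP/S   <
        [0,1] "plan" : PP
        [1,3] (NP/S)\PP   <
          [1,2] "cat" : NP
          [2,3] "often" : ((NP/S)\PP)\NP
      [3,4] "slowly" : S\(NP/S)
    [4,5] "quickly" : (S/(S\PP))\S
  [5,6] "saw" : S\PP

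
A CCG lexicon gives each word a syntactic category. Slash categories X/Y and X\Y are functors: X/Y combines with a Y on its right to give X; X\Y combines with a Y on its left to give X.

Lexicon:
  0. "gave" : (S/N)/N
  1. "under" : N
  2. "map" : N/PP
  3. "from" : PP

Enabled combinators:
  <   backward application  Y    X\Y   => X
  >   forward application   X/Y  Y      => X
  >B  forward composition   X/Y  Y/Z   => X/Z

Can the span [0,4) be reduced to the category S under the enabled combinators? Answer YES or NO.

YES

[0,4] S   >
  [0,3] S/PP   >B
    [0,2] S/N   >
      [0,1] "gave" : (S/N)/N
      [1,2] "under" : N
    [2,3] "map" : N/PP
  [3,4] "from" : PP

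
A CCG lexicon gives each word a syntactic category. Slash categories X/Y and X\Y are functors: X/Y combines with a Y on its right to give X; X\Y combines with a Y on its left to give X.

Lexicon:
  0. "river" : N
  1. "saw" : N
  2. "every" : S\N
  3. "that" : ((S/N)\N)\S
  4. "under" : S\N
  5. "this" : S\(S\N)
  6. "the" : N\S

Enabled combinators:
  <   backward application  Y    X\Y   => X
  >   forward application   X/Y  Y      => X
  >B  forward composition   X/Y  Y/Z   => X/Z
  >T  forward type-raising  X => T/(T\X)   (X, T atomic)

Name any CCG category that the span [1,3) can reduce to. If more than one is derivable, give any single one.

S

[0,7] S   >
  [0,4] S/N   <
    [0,1] "river" : N
    [1,4] (S/N)\N   <
      [1,3] S   >
        [1,2] S/(S\N)   >T
          [1,2] "saw" : N
        [2,3] "every" : S\N
      [3,4] "that" : ((S/N)\N)\S
  [4,7] N   <
    [4,6] S   <
      [4,5] "under" : S\N
      [5,6] "this" : S\(S\N)
    [6,7] "the" : N\S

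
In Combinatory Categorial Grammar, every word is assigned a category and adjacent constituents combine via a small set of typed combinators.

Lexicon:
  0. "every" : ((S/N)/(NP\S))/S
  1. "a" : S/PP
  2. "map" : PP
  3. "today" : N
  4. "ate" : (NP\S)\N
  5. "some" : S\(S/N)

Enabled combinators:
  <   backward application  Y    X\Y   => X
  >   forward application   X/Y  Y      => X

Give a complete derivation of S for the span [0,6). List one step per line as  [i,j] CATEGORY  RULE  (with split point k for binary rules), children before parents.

[0,1] ((S/N)/(NP\S))/S  lex  "every"
[1,2] S/PP  lex  "a"
[2,3] PP  lex  "map"
[1,3] S  >  k=2
[0,3] (S/N)/(NP\S)  >  k=1
[3,4] N  lex  "today"
[4,5] (NP\S)\N  lex  "ate"
[3,5] NP\S  <  k=4
[0,5] S/N  >  k=3
[5,6] S\(S/N)  lex  "some"
[0,6] S  <  k=5

[0,6] S   <
  [0,5] S/N   >
    [0,3] (S/N)/(NP\S)   >
      [0,1] "every" : ((S/N)/(NP\S))/S
      [1,3] S   >
        [1,2] "a" : S/PP
        [2,3] "map" : PP
    [3,5] NP\S   <
      [3,4] "today" : N
      [4,5] "ate" : (NP\S)\N
  [5,6] "some" : S\(S/N)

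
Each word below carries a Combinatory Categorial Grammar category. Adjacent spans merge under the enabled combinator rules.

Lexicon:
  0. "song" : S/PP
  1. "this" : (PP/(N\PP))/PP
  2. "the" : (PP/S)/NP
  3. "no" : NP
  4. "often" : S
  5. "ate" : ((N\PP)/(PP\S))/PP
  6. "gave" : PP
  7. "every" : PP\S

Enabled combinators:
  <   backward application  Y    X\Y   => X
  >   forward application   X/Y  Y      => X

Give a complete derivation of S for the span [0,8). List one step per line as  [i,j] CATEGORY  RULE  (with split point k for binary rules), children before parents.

[0,1] S/PP  lex  "song"
[1,2] (PP/(N\PP))/PP  lex  "this"
[2,3] (PP/S)/NP  lex  "the"
[3,4] NP  lex  "no"
[2,4] PP/S  >  k=3
[4,5] S  lex  "often"
[2,5] PP  >  k=4
[1,5] PP/(N\PP)  >  k=2
[5,6] ((N\PP)/(PP\S))/PP  lex  "ate"
[6,7] PP  lex  "gave"
[5,7] (N\PP)/(PP\S)  >  k=6
[7,8] PP\S  lex  "every"
[5,8] N\PP  >  k=7
[1,8] PP  >  k=5
[0,8] S  >  k=1

[0,8] S   >
  [0,1] "song" : S/PP
  [1,8] PP   >
    [1,5] PP/(N\PP)   >
      [1,2] "this" : (PP/(N\PP))/PP
      [2,5] PP   >
        [2,4] PP/S   >
          [2,3] "the" : (PP/S)/NP
          [3,4] "no" : NP
        [4,5] "often" : S
    [5,8] N\PP   >
      [5,7] (N\PP)/(PP\S)   >
        [5,6] "ate" : ((N\PP)/(PP\S))/PP
        [6,7] "gave" : PP
      [7,8] "every" : PP\S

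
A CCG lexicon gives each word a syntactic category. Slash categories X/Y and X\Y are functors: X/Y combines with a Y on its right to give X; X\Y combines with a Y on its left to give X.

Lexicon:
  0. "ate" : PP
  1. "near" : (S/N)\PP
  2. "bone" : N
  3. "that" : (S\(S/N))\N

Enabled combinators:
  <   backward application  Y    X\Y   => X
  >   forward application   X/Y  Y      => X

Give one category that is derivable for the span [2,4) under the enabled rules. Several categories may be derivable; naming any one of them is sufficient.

S\(S/N)

[0,4] S   <
  [0,2] S/N   <
    [0,1] "ate" : PP
    [1,2] "near" : (S/N)\PP
  [2,4] S\(S/N)   <
    [2,3] "bone" : N
    [3,4] "that" : (S\(S/N))\N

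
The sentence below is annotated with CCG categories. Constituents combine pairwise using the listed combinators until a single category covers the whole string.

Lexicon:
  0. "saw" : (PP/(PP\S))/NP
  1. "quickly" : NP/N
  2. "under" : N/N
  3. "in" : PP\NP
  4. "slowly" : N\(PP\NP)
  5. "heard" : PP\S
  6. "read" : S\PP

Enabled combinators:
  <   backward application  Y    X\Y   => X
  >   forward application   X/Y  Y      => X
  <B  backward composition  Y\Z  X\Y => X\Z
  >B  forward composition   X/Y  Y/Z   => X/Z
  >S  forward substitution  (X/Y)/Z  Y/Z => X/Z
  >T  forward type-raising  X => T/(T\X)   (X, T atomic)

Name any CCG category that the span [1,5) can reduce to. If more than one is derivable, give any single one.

NP

[0,7] S   <
  [0,6] PP   >
    [0,5] PP/(PP\S)   >
      [0,1] "saw" : (PP/(PP\S))/NP
      [1,5] NP   >
        [1,3] NP/N   >B
          [1,2] "quickly" : NP/N
          [2,3] "under" : N/N
        [3,5] N   <
          [3,4] "in" : PP\NP
          [4,5] "slowly" : N\(PP\NP)
    [5,6] "heard" : PP\S
  [6,7] "read" : S\PP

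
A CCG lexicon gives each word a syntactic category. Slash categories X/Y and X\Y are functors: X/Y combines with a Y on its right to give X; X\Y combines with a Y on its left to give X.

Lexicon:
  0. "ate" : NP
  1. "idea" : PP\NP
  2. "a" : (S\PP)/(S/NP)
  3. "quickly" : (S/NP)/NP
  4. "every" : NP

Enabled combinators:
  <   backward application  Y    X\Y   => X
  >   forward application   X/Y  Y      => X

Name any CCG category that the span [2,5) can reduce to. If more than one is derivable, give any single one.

[0,5] S   <
  [0,2] PP   <
    [0,1] "ate" : NP
    [1,2] "idea" : PP\NP
  [2,5] S\PP   >
    [2,3] "a" : (S\PP)/(S/NP)
    [3,5] S/NP   >
      [3,4] "quickly" : (S/NP)/NP
      [4,5] "every" : NP

S\PP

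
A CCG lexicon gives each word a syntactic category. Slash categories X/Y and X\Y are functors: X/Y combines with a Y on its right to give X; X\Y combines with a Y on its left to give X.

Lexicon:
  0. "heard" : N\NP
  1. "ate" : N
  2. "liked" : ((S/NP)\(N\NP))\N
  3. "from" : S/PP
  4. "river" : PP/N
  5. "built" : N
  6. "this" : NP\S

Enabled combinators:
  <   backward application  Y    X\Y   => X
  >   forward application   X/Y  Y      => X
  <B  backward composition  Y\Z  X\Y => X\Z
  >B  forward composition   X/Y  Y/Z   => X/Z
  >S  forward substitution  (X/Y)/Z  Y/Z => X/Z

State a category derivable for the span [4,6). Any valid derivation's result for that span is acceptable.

PP

[0,7] S   >
  [0,3] S/NP   <
    [0,1] "heard" : N\NP
    [1,3] (S/NP)\(N\NP)   <
      [1,2] "ate" : N
      [2,3] "liked" : ((S/NP)\(N\NP))\N
  [3,7] NP   <
    [3,6] S   >
      [3,4] "from" : S/PP
      [4,6] PP   >
        [4,5] "river" : PP/N
        [5,6] "built" : N
    [6,7] "this" : NP\S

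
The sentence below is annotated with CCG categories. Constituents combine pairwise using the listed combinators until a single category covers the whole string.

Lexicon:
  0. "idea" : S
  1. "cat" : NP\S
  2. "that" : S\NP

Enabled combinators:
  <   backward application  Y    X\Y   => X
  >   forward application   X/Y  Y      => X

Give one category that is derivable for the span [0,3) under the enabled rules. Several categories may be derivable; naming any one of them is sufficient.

[0,3] S   <
  [0,2] NP   <
    [0,1] "idea" : S
    [1,2] "cat" : NP\S
  [2,3] "that" : S\NP

S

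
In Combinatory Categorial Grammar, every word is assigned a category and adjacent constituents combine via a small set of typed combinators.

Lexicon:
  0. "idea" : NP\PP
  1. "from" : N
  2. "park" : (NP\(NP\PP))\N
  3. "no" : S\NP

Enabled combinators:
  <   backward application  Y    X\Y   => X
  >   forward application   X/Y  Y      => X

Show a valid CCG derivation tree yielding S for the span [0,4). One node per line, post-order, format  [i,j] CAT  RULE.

[0,4] S   <
  [0,3] NP   <
    [0,1] "idea" : NP\PP
    [1,3] NP\(NP\PP)   <
      [1,2] "from" : N
      [2,3] "park" : (NP\(NP\PP))\N
  [3,4] "no" : S\NP

[0,1] NP\PP  lex  "idea"
[1,2] N  lex  "from"
[2,3] (NP\(NP\PP))\N  lex  "park"
[1,3] NP\(NP\PP)  <  k=2
[0,3] NP  <  k=1
[3,4] S\NP  lex  "no"
[0,4] S  <  k=3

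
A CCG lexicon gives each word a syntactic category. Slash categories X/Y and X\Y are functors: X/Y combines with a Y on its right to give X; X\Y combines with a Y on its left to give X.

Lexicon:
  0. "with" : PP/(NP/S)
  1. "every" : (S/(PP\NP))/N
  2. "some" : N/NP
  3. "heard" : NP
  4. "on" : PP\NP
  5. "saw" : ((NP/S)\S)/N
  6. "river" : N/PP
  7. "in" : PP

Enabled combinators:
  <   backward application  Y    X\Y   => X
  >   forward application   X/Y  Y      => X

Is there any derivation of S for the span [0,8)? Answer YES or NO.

NO

PP/(NP/S) (S/(PP\NP))/N N/NP NP PP\NP ((NP/S)\S)/N N/PP PP
CKY chart[0,8] = {PP}; S ∉ chart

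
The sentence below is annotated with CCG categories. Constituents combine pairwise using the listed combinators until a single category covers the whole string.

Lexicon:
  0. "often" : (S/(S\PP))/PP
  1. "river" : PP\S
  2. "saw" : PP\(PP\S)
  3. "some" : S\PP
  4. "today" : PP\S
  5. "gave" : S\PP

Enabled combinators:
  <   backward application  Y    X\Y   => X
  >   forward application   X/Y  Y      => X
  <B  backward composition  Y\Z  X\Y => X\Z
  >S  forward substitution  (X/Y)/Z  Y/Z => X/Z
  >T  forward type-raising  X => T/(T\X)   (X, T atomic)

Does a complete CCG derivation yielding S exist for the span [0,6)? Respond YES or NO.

[0,6] S   >
  [0,5] S/(S\PP)   >
    [0,1] "often" : (S/(S\PP))/PP
    [1,5] PP   <
      [1,4] S   <
        [1,3] PP   <
          [1,2] "river" : PP\S
          [2,3] "saw" : PP\(PP\S)
        [3,4] "some" : S\PP
      [4,5] "today" : PP\S
  [5,6] "gave" : S\PP

YES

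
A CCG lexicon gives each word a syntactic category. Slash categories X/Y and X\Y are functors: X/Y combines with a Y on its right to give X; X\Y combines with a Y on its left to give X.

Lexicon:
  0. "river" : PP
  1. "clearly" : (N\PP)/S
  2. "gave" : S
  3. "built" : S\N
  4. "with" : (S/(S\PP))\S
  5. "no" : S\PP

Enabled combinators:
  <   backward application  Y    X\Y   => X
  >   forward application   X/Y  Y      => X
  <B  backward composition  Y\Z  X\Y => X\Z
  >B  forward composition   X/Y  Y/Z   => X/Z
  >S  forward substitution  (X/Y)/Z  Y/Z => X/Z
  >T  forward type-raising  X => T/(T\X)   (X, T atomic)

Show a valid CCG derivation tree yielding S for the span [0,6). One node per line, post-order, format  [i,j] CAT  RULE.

[0,1] PP  lex  "river"
[0,1] N/(N\PP)  >T
[1,2] (N\PP)/S  lex  "clearly"
[2,3] S  lex  "gave"
[1,3] N\PP  >  k=2
[0,3] N  >  k=1
[3,4] S\N  lex  "built"
[0,4] S  <  k=3
[4,5] (S/(S\PP))\S  lex  "with"
[0,5] S/(S\PP)  <  k=4
[5,6] S\PP  lex  "no"
[0,6] S  >  k=5

[0,6] S   >
  [0,5] S/(S\PP)   <
    [0,4] S   <
      [0,3] N   >
        [0,1] N/(N\PP)   >T
          [0,1] "river" : PP
        [1,3] N\PP   >
          [1,2] "clearly" : (N\PP)/S
          [2,3] "gave" : S
      [3,4] "built" : S\N
    [4,5] "with" : (S/(S\PP))\S
  [5,6] "no" : S\PP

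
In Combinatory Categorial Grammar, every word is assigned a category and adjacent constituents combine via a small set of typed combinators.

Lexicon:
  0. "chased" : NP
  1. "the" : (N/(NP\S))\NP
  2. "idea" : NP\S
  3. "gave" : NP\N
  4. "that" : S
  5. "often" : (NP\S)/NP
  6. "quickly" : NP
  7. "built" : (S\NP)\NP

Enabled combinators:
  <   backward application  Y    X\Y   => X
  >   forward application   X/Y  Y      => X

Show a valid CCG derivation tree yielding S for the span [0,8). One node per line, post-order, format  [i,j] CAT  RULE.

[0,8] S   <
  [0,4] NP   <
    [0,3] N   >
      [0,2] N/(NP\S)   <
        [0,1] "chased" : NP
        [1,2] "the" : (N/(NP\S))\NP
      [2,3] "idea" : NP\S
    [3,4] "gave" : NP\N
  [4,8] S\NP   <
    [4,7] NP   <
      [4,5] "that" : S
      [5,7] NP\S   >
        [5,6] "often" : (NP\S)/NP
        [6,7] "quickly" : NP
    [7,8] "built" : (S\NP)\NP

[0,1] NP  lex  "chased"
[1,2] (N/(NP\S))\NP  lex  "the"
[0,2] N/(NP\S)  <  k=1
[2,3] NP\S  lex  "idea"
[0,3] N  >  k=2
[3,4] NP\N  lex  "gave"
[0,4] NP  <  k=3
[4,5] S  lex  "that"
[5,6] (NP\S)/NP  lex  "often"
[6,7] NP  lex  "quickly"
[5,7] NP\S  >  k=6
[4,7] NP  <  k=5
[7,8] (S\NP)\NP  lex  "built"
[4,8] S\NP  <  k=7
[0,8] S  <  k=4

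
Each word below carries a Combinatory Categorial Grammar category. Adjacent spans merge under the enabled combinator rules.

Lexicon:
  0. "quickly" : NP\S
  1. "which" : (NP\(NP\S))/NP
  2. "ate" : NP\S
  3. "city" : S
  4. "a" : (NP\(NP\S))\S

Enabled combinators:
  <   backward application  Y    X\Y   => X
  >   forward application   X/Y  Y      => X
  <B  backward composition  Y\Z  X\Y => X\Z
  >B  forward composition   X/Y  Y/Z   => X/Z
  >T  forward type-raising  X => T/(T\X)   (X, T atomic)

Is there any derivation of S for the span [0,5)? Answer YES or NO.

NP\S (NP\(NP\S))/NP NP\S S (NP\(NP\S))\S
CKY chart[0,5] = {N/(N\NP), NP, NP/(NP\NP), PP/(PP\NP), S/(S\NP)}; S ∉ chart

NO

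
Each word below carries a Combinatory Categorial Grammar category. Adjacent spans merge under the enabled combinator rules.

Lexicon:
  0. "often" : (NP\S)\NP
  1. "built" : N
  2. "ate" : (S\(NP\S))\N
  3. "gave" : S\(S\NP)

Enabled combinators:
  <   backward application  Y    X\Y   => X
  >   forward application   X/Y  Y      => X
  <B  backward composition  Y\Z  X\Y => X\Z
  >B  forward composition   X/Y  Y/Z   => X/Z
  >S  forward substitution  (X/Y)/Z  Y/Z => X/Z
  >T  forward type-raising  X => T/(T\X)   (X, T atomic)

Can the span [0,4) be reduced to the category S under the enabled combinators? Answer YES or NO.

YES

[0,4] S   <
  [0,3] S\NP   <B
    [0,1] "often" : (NP\S)\NP
    [1,3] S\(NP\S)   <
      [1,2] "built" : N
      [2,3] "ate" : (S\(NP\S))\N
  [3,4] "gave" : S\(S\NP)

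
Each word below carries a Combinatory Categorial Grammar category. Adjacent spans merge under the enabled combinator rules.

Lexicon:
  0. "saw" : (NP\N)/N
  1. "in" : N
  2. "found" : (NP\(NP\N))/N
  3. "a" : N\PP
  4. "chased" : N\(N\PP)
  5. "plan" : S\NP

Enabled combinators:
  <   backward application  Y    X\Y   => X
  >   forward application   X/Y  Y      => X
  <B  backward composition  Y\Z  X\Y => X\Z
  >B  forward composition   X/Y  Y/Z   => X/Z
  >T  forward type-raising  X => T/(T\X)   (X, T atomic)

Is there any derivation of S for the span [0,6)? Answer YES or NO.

YES

[0,6] S   <
  [0,5] NP   <
    [0,2] NP\N   >
      [0,1] "saw" : (NP\N)/N
      [1,2] "in" : N
    [2,5] NP\(NP\N)   >
      [2,3] "found" : (NP\(NP\N))/N
      [3,5] N   <
        [3,4] "a" : N\PP
        [4,5] "chased" : N\(N\PP)
  [5,6] "plan" : S\NP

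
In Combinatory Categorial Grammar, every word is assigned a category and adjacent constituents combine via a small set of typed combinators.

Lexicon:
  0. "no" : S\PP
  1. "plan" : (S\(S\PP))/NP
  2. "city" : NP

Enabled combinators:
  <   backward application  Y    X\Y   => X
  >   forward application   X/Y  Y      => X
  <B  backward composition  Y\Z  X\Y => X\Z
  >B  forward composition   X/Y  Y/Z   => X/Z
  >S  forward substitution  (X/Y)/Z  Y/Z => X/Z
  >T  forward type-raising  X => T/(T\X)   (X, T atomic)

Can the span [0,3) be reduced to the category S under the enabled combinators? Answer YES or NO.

YES

[0,3] S   <
  [0,1] "no" : S\PP
  [1,3] S\(S\PP)   >
    [1,2] "plan" : (S\(S\PP))/NP
    [2,3] "city" : NP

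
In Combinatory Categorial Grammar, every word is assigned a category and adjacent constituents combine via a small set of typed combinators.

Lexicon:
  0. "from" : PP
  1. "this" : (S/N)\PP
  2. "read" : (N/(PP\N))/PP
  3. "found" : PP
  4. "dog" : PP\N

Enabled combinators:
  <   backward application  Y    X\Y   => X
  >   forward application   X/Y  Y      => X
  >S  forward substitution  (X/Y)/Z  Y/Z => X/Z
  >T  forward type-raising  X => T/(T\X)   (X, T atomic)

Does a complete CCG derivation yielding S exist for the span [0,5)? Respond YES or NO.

[0,5] S   >
  [0,2] S/N   <
    [0,1] "from" : PP
    [1,2] "this" : (S/N)\PP
  [2,5] N   >
    [2,4] N/(PP\N)   >
      [2,3] "read" : (N/(PP\N))/PP
      [3,4] "found" : PP
    [4,5] "dog" : PP\N

YES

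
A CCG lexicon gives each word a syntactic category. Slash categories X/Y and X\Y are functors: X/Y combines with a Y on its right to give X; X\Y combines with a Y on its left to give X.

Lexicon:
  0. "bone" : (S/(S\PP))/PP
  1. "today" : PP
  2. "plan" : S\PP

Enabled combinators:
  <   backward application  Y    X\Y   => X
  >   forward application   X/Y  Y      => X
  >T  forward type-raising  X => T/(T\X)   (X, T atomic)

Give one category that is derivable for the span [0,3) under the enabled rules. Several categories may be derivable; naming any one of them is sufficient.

S

[0,3] S   >
  [0,2] S/(S\PP)   >
    [0,1] "bone" : (S/(S\PP))/PP
    [1,2] "today" : PP
  [2,3] "plan" : S\PP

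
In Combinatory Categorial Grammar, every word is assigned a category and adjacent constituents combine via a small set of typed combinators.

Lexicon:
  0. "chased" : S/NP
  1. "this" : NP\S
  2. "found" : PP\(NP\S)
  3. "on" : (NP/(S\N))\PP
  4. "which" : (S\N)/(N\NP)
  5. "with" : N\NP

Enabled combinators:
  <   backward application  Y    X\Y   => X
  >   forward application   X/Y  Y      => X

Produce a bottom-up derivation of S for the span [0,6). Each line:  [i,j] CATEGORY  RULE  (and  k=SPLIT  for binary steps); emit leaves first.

[0,1] S/NP  lex  "chased"
[1,2] NP\S  lex  "this"
[2,3] PP\(NP\S)  lex  "found"
[1,3] PP  <  k=2
[3,4] (NP/(S\N))\PP  lex  "on"
[1,4] NP/(S\N)  <  k=3
[4,5] (S\N)/(N\NP)  lex  "which"
[5,6] N\NP  lex  "with"
[4,6] S\N  >  k=5
[1,6] NP  >  k=4
[0,6] S  >  k=1

[0,6] S   >
  [0,1] "chased" : S/NP
  [1,6] NP   >
    [1,4] NP/(S\N)   <
      [1,3] PP   <
        [1,2] "this" : NP\S
        [2,3] "found" : PP\(NP\S)
      [3,4] "on" : (NP/(S\N))\PP
    [4,6] S\N   >
      [4,5] "which" : (S\N)/(N\NP)
      [5,6] "with" : N\NP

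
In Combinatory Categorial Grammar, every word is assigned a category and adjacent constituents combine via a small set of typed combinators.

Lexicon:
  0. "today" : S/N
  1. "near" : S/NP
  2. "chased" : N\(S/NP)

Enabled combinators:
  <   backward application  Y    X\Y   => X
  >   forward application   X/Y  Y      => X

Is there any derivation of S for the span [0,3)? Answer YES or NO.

YES

[0,3] S   >
  [0,1] "today" : S/N
  [1,3] N   <
    [1,2] "near" : S/NP
    [2,3] "chased" : N\(S/NP)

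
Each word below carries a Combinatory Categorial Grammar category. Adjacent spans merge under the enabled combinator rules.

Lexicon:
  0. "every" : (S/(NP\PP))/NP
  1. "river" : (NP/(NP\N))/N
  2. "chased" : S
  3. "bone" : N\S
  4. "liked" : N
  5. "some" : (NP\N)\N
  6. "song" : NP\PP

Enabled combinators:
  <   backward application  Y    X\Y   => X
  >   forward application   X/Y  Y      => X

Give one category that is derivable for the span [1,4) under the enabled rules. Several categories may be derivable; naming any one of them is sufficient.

NP/(NP\N)

[0,7] S   >
  [0,6] S/(NP\PP)   >
    [0,1] "every" : (S/(NP\PP))/NP
    [1,6] NP   >
      [1,4] NP/(NP\N)   >
        [1,2] "river" : (NP/(NP\N))/N
        [2,4] N   <
          [2,3] "chased" : S
          [3,4] "bone" : N\S
      [4,6] NP\N   <
        [4,5] "liked" : N
        [5,6] "some" : (NP\N)\N
  [6,7] "song" : NP\PP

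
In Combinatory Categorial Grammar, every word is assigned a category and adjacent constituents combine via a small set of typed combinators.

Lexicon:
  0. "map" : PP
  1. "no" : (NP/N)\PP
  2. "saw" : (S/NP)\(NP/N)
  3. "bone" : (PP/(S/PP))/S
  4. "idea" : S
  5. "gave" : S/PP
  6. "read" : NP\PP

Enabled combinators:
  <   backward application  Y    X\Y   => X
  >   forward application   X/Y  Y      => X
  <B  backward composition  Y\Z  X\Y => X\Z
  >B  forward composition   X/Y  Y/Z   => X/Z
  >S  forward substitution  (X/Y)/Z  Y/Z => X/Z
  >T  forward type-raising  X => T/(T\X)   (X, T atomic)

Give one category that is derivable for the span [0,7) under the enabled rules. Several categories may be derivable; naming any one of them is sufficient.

[0,7] S   >
  [0,3] S/NP   <
    [0,2] NP/N   <
      [0,1] "map" : PP
      [1,2] "no" : (NP/N)\PP
    [2,3] "saw" : (S/NP)\(NP/N)
  [3,7] NP   <
    [3,6] PP   >
      [3,5] PP/(S/PP)   >
        [3,4] "bone" : (PP/(S/PP))/S
        [4,5] "idea" : S
      [5,6] "gave" : S/PP
    [6,7] "read" : NP\PP

S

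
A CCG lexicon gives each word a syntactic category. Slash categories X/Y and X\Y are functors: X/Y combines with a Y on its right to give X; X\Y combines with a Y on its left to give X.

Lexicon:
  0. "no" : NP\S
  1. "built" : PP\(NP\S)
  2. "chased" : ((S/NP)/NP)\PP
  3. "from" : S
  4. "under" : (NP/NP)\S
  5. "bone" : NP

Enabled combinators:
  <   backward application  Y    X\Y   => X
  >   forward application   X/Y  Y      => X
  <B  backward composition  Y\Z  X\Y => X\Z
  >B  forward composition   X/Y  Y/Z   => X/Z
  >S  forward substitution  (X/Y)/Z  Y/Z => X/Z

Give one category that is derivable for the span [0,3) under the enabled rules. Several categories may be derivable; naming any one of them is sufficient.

(S/NP)/NP

[0,6] S   >
  [0,5] S/NP   >S
    [0,3] (S/NP)/NP   <
      [0,2] PP   <
        [0,1] "no" : NP\S
        [1,2] "built" : PP\(NP\S)
      [2,3] "chased" : ((S/NP)/NP)\PP
    [3,5] NP/NP   <
      [3,4] "from" : S
      [4,5] "under" : (NP/NP)\S
  [5,6] "bone" : NP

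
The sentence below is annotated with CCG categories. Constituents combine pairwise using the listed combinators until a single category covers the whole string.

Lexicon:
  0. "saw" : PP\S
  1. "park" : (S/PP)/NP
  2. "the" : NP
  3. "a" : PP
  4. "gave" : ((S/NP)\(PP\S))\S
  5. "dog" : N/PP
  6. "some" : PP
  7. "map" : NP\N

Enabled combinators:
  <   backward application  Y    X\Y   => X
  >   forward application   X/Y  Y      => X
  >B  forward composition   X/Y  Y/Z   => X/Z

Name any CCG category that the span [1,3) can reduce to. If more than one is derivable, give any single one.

[0,8] S   >
  [0,5] S/NP   <
    [0,1] "saw" : PP\S
    [1,5] (S/NP)\(PP\S)   <
      [1,4] S   >
        [1,3] S/PP   >
          [1,2] "park" : (S/PP)/NP
          [2,3] "the" : NP
        [3,4] "a" : PP
      [4,5] "gave" : ((S/NP)\(PP\S))\S
  [5,8] NP   <
    [5,7] N   >
      [5,6] "dog" : N/PP
      [6,7] "some" : PP
    [7,8] "map" : NP\N

S/PP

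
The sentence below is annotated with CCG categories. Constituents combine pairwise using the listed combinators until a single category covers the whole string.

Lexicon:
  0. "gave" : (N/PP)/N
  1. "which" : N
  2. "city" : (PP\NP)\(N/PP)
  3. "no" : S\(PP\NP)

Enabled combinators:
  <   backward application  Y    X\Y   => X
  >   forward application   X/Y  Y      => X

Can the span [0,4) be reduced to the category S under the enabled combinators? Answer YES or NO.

YES

[0,4] S   <
  [0,3] PP\NP   <
    [0,2] N/PP   >
      [0,1] "gave" : (N/PP)/N
      [1,2] "which" : N
    [2,3] "city" : (PP\NP)\(N/PP)
  [3,4] "no" : S\(PP\NP)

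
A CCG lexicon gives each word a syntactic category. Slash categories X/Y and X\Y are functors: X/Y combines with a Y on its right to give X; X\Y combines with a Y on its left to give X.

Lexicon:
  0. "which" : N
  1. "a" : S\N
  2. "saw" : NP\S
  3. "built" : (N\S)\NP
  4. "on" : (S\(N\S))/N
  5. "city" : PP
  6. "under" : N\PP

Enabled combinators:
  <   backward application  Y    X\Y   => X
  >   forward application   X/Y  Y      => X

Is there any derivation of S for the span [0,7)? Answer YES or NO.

YES

[0,7] S   <
  [0,4] N\S   <
    [0,3] NP   <
      [0,2] S   <
        [0,1] "which" : N
        [1,2] "a" : S\N
      [2,3] "saw" : NP\S
    [3,4] "built" : (N\S)\NP
  [4,7] S\(N\S)   >
    [4,5] "on" : (S\(N\S))/N
    [5,7] N   <
      [5,6] "city" : PP
      [6,7] "under" : N\PP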